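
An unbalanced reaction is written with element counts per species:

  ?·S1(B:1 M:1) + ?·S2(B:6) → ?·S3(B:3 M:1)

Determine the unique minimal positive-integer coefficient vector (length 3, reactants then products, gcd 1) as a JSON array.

Coefficients: [3, 1, 3]

B: 3·1+1·6 = 9 | 3·3 = 9
M: 3·1+1·0 = 3 | 3·1 = 3
gcd(3,1,3) = 1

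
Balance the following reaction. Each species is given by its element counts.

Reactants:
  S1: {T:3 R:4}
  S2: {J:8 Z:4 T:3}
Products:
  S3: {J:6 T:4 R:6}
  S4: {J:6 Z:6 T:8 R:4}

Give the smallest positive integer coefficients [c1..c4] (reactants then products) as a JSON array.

J: 5·0+3·8 = 24 | 2·6+2·6 = 24
Z: 5·0+3·4 = 12 | 2·0+2·6 = 12
T: 5·3+3·3 = 24 | 2·4+2·8 = 24
R: 5·4+3·0 = 20 | 2·6+2·4 = 20
gcd(5,3,2,2) = 1

Coefficients: [5, 3, 2, 2]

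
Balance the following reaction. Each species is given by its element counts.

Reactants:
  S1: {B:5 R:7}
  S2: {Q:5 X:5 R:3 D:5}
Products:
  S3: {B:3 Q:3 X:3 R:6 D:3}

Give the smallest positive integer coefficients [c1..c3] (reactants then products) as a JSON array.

B: 3·5+3·0 = 15 | 5·3 = 15
Q: 3·0+3·5 = 15 | 5·3 = 15
X: 3·0+3·5 = 15 | 5·3 = 15
R: 3·7+3·3 = 30 | 5·6 = 30
D: 3·0+3·5 = 15 | 5·3 = 15
gcd(3,3,5) = 1

Coefficients: [3, 3, 5]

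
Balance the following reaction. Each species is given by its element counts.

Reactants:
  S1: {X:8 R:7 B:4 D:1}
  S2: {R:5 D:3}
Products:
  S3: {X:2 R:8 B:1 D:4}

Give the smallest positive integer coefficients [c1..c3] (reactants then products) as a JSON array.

X: 1·8+5·0 = 8 | 4·2 = 8
R: 1·7+5·5 = 32 | 4·8 = 32
B: 1·4+5·0 = 4 | 4·1 = 4
D: 1·1+5·3 = 16 | 4·4 = 16
gcd(1,5,4) = 1

Coefficients: [1, 5, 4]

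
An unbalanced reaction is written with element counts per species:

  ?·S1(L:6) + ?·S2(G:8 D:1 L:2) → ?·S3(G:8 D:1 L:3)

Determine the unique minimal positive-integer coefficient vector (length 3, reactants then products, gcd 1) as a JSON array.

Coefficients: [1, 6, 6]

G: 1·0+6·8 = 48 | 6·8 = 48
D: 1·0+6·1 = 6 | 6·1 = 6
L: 1·6+6·2 = 18 | 6·3 = 18
gcd(1,6,6) = 1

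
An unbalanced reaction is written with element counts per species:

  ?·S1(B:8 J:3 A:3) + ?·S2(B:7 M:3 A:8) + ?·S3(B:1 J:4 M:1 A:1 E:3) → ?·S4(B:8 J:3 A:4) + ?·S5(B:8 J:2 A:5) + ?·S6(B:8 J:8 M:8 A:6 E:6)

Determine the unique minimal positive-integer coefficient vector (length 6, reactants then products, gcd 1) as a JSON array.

Coefficients: [5, 2, 2, 3, 3, 1]

B: 5·8+2·7+2·1 = 56 | 3·8+3·8+1·8 = 56
J: 5·3+2·0+2·4 = 23 | 3·3+3·2+1·8 = 23
M: 5·0+2·3+2·1 = 8 | 3·0+3·0+1·8 = 8
A: 5·3+2·8+2·1 = 33 | 3·4+3·5+1·6 = 33
E: 5·0+2·0+2·3 = 6 | 3·0+3·0+1·6 = 6
gcd(5,2,2,3,3,1) = 1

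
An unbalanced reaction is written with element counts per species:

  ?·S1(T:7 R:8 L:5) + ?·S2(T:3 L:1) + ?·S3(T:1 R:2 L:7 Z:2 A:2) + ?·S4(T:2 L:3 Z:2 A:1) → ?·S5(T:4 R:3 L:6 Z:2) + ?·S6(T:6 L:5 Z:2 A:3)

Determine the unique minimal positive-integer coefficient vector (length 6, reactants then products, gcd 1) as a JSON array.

Coefficients: [1, 5, 2, 5, 4, 3]

T: 1·7+5·3+2·1+5·2 = 34 | 4·4+3·6 = 34
R: 1·8+5·0+2·2+5·0 = 12 | 4·3+3·0 = 12
L: 1·5+5·1+2·7+5·3 = 39 | 4·6+3·5 = 39
Z: 1·0+5·0+2·2+5·2 = 14 | 4·2+3·2 = 14
A: 1·0+5·0+2·2+5·1 = 9 | 4·0+3·3 = 9
gcd(1,5,2,5,4,3) = 1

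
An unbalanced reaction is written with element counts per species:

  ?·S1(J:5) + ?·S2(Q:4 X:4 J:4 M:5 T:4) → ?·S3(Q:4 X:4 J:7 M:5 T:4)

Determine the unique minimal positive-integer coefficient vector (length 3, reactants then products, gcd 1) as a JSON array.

Q: 3·0+5·4 = 20 | 5·4 = 20
X: 3·0+5·4 = 20 | 5·4 = 20
J: 3·5+5·4 = 35 | 5·7 = 35
M: 3·0+5·5 = 25 | 5·5 = 25
T: 3·0+5·4 = 20 | 5·4 = 20
gcd(3,5,5) = 1

Coefficients: [3, 5, 5]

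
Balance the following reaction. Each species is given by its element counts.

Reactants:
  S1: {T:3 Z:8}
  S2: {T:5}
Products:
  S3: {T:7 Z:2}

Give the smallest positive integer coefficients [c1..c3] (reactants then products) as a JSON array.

T: 1·3+5·5 = 28 | 4·7 = 28
Z: 1·8+5·0 = 8 | 4·2 = 8
gcd(1,5,4) = 1

Coefficients: [1, 5, 4]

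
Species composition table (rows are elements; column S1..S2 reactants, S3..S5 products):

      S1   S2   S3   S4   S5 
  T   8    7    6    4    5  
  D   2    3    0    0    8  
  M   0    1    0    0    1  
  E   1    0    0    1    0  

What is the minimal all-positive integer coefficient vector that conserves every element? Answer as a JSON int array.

Coefficients: [5, 2, 4, 5, 2]

T: 5·8+2·7 = 54 | 4·6+5·4+2·5 = 54
D: 5·2+2·3 = 16 | 4·0+5·0+2·8 = 16
M: 5·0+2·1 = 2 | 4·0+5·0+2·1 = 2
E: 5·1+2·0 = 5 | 4·0+5·1+2·0 = 5
gcd(5,2,4,5,2) = 1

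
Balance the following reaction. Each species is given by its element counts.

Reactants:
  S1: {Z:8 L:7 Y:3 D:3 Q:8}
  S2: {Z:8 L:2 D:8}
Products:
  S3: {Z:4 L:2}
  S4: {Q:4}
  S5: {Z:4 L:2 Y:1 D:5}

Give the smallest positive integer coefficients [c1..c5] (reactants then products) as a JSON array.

Z: 2·8+3·8 = 40 | 4·4+4·0+6·4 = 40
L: 2·7+3·2 = 20 | 4·2+4·0+6·2 = 20
Y: 2·3+3·0 = 6 | 4·0+4·0+6·1 = 6
D: 2·3+3·8 = 30 | 4·0+4·0+6·5 = 30
Q: 2·8+3·0 = 16 | 4·0+4·4+6·0 = 16
gcd(2,3,4,4,6) = 1

Coefficients: [2, 3, 4, 4, 6]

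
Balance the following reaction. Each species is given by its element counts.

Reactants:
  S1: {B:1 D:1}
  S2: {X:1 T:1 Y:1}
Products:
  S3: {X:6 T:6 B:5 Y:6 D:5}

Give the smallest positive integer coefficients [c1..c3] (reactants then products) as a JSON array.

Coefficients: [5, 6, 1]

X: 5·0+6·1 = 6 | 1·6 = 6
T: 5·0+6·1 = 6 | 1·6 = 6
B: 5·1+6·0 = 5 | 1·5 = 5
Y: 5·0+6·1 = 6 | 1·6 = 6
D: 5·1+6·0 = 5 | 1·5 = 5
gcd(5,6,1) = 1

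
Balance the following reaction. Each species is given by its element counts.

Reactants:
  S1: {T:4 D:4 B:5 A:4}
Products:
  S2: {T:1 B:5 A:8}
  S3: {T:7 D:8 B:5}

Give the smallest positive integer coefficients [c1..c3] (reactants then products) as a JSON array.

T: 2·4 = 8 | 1·1+1·7 = 8
D: 2·4 = 8 | 1·0+1·8 = 8
B: 2·5 = 10 | 1·5+1·5 = 10
A: 2·4 = 8 | 1·8+1·0 = 8
gcd(2,1,1) = 1

Coefficients: [2, 1, 1]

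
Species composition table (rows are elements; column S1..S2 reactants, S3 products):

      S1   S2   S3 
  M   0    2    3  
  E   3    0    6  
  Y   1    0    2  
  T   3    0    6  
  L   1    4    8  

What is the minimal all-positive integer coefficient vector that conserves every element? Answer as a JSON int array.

M: 4·0+3·2 = 6 | 2·3 = 6
E: 4·3+3·0 = 12 | 2·6 = 12
Y: 4·1+3·0 = 4 | 2·2 = 4
T: 4·3+3·0 = 12 | 2·6 = 12
L: 4·1+3·4 = 16 | 2·8 = 16
gcd(4,3,2) = 1

Coefficients: [4, 3, 2]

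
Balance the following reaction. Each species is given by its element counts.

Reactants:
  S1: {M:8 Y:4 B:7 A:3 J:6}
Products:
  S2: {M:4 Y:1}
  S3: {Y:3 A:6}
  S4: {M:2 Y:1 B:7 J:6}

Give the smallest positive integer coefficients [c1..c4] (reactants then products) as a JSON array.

Coefficients: [2, 3, 1, 2]

M: 2·8 = 16 | 3·4+1·0+2·2 = 16
Y: 2·4 = 8 | 3·1+1·3+2·1 = 8
B: 2·7 = 14 | 3·0+1·0+2·7 = 14
A: 2·3 = 6 | 3·0+1·6+2·0 = 6
J: 2·6 = 12 | 3·0+1·0+2·6 = 12
gcd(2,3,1,2) = 1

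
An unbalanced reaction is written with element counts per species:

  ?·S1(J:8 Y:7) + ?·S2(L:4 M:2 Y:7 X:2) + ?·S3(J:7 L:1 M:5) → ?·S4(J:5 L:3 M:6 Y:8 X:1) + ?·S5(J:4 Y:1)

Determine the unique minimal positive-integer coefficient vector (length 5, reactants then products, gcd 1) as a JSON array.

Coefficients: [2, 1, 2, 2, 5]

J: 2·8+1·0+2·7 = 30 | 2·5+5·4 = 30
L: 2·0+1·4+2·1 = 6 | 2·3+5·0 = 6
M: 2·0+1·2+2·5 = 12 | 2·6+5·0 = 12
Y: 2·7+1·7+2·0 = 21 | 2·8+5·1 = 21
X: 2·0+1·2+2·0 = 2 | 2·1+5·0 = 2
gcd(2,1,2,2,5) = 1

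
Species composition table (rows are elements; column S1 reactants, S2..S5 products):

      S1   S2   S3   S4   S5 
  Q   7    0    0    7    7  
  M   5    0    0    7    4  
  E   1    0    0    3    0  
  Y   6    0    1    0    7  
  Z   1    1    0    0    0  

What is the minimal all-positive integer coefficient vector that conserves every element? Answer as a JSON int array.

Coefficients: [3, 3, 4, 1, 2]

Q: 3·7 = 21 | 3·0+4·0+1·7+2·7 = 21
M: 3·5 = 15 | 3·0+4·0+1·7+2·4 = 15
E: 3·1 = 3 | 3·0+4·0+1·3+2·0 = 3
Y: 3·6 = 18 | 3·0+4·1+1·0+2·7 = 18
Z: 3·1 = 3 | 3·1+4·0+1·0+2·0 = 3
gcd(3,3,4,1,2) = 1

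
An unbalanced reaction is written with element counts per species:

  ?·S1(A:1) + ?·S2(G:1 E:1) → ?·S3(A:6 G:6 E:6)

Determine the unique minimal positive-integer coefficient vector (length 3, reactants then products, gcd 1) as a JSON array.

Coefficients: [6, 6, 1]

A: 6·1+6·0 = 6 | 1·6 = 6
G: 6·0+6·1 = 6 | 1·6 = 6
E: 6·0+6·1 = 6 | 1·6 = 6
gcd(6,6,1) = 1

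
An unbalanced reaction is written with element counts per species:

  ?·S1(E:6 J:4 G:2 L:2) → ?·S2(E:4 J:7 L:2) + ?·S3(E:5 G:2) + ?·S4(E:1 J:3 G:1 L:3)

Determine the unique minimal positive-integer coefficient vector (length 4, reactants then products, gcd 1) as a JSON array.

Coefficients: [5, 2, 4, 2]

E: 5·6 = 30 | 2·4+4·5+2·1 = 30
J: 5·4 = 20 | 2·7+4·0+2·3 = 20
G: 5·2 = 10 | 2·0+4·2+2·1 = 10
L: 5·2 = 10 | 2·2+4·0+2·3 = 10
gcd(5,2,4,2) = 1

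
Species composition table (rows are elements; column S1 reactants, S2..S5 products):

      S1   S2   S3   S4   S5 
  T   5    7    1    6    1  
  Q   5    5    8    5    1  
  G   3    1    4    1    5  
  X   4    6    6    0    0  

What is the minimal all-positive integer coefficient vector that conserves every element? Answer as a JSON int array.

T: 6·5 = 30 | 3·7+1·1+1·6+2·1 = 30
Q: 6·5 = 30 | 3·5+1·8+1·5+2·1 = 30
G: 6·3 = 18 | 3·1+1·4+1·1+2·5 = 18
X: 6·4 = 24 | 3·6+1·6+1·0+2·0 = 24
gcd(6,3,1,1,2) = 1

Coefficients: [6, 3, 1, 1, 2]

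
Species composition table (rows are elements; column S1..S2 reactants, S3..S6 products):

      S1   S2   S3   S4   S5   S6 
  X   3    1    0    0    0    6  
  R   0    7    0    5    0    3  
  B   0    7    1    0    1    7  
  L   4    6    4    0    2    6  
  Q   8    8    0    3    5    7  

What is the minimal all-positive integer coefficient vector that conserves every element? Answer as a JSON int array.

Coefficients: [3, 3, 2, 3, 5, 2]

X: 3·3+3·1 = 12 | 2·0+3·0+5·0+2·6 = 12
R: 3·0+3·7 = 21 | 2·0+3·5+5·0+2·3 = 21
B: 3·0+3·7 = 21 | 2·1+3·0+5·1+2·7 = 21
L: 3·4+3·6 = 30 | 2·4+3·0+5·2+2·6 = 30
Q: 3·8+3·8 = 48 | 2·0+3·3+5·5+2·7 = 48
gcd(3,3,2,3,5,2) = 1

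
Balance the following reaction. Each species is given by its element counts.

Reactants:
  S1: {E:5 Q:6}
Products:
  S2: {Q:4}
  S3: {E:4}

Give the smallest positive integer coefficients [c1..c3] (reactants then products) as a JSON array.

E: 4·5 = 20 | 6·0+5·4 = 20
Q: 4·6 = 24 | 6·4+5·0 = 24
gcd(4,6,5) = 1

Coefficients: [4, 6, 5]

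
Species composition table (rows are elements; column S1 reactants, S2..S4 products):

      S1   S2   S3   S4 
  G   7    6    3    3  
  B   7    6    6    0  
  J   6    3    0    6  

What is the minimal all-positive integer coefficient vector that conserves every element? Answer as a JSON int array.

Coefficients: [6, 2, 5, 5]

G: 6·7 = 42 | 2·6+5·3+5·3 = 42
B: 6·7 = 42 | 2·6+5·6+5·0 = 42
J: 6·6 = 36 | 2·3+5·0+5·6 = 36
gcd(6,2,5,5) = 1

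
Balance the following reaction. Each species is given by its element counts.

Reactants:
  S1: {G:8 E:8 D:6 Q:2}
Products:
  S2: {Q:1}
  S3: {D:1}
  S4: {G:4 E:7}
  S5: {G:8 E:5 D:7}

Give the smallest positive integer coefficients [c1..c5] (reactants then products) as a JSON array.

G: 3·8 = 24 | 6·0+4·0+2·4+2·8 = 24
E: 3·8 = 24 | 6·0+4·0+2·7+2·5 = 24
D: 3·6 = 18 | 6·0+4·1+2·0+2·7 = 18
Q: 3·2 = 6 | 6·1+4·0+2·0+2·0 = 6
gcd(3,6,4,2,2) = 1

Coefficients: [3, 6, 4, 2, 2]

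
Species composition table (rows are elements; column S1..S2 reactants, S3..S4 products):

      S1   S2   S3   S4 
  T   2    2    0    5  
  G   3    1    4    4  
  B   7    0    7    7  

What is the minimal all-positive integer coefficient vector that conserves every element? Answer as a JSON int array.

T: 5·2+5·2 = 20 | 1·0+4·5 = 20
G: 5·3+5·1 = 20 | 1·4+4·4 = 20
B: 5·7+5·0 = 35 | 1·7+4·7 = 35
gcd(5,5,1,4) = 1

Coefficients: [5, 5, 1, 4]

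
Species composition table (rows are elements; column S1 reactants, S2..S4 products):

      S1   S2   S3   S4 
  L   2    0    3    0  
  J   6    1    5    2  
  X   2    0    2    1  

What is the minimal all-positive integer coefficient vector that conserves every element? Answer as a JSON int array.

L: 3·2 = 6 | 4·0+2·3+2·0 = 6
J: 3·6 = 18 | 4·1+2·5+2·2 = 18
X: 3·2 = 6 | 4·0+2·2+2·1 = 6
gcd(3,4,2,2) = 1

Coefficients: [3, 4, 2, 2]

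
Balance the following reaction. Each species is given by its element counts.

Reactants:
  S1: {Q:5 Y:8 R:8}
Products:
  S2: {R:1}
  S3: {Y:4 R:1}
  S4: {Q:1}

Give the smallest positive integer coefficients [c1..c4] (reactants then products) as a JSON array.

Coefficients: [1, 6, 2, 5]

Q: 1·5 = 5 | 6·0+2·0+5·1 = 5
Y: 1·8 = 8 | 6·0+2·4+5·0 = 8
R: 1·8 = 8 | 6·1+2·1+5·0 = 8
gcd(1,6,2,5) = 1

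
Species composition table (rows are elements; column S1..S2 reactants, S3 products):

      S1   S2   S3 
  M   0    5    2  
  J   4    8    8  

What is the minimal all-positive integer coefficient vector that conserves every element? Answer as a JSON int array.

M: 6·0+2·5 = 10 | 5·2 = 10
J: 6·4+2·8 = 40 | 5·8 = 40
gcd(6,2,5) = 1

Coefficients: [6, 2, 5]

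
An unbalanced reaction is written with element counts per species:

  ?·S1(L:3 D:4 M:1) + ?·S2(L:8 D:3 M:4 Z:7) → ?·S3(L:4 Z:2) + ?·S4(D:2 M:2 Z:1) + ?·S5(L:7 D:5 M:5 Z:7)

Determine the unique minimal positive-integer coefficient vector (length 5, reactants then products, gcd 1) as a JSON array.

Coefficients: [1, 3, 5, 4, 1]

L: 1·3+3·8 = 27 | 5·4+4·0+1·7 = 27
D: 1·4+3·3 = 13 | 5·0+4·2+1·5 = 13
M: 1·1+3·4 = 13 | 5·0+4·2+1·5 = 13
Z: 1·0+3·7 = 21 | 5·2+4·1+1·7 = 21
gcd(1,3,5,4,1) = 1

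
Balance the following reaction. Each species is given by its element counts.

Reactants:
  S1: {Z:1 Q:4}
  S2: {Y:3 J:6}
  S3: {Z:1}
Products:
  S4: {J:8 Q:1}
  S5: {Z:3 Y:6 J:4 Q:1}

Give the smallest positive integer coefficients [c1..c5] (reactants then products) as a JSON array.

Z: 1·1+4·0+5·1 = 6 | 2·0+2·3 = 6
Y: 1·0+4·3+5·0 = 12 | 2·0+2·6 = 12
J: 1·0+4·6+5·0 = 24 | 2·8+2·4 = 24
Q: 1·4+4·0+5·0 = 4 | 2·1+2·1 = 4
gcd(1,4,5,2,2) = 1

Coefficients: [1, 4, 5, 2, 2]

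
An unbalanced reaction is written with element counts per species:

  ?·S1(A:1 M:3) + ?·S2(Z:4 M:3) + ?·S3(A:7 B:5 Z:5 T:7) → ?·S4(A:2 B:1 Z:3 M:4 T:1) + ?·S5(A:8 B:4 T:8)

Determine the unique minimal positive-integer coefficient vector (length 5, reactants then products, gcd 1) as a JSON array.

Coefficients: [6, 2, 2, 6, 1]

A: 6·1+2·0+2·7 = 20 | 6·2+1·8 = 20
B: 6·0+2·0+2·5 = 10 | 6·1+1·4 = 10
Z: 6·0+2·4+2·5 = 18 | 6·3+1·0 = 18
M: 6·3+2·3+2·0 = 24 | 6·4+1·0 = 24
T: 6·0+2·0+2·7 = 14 | 6·1+1·8 = 14
gcd(6,2,2,6,1) = 1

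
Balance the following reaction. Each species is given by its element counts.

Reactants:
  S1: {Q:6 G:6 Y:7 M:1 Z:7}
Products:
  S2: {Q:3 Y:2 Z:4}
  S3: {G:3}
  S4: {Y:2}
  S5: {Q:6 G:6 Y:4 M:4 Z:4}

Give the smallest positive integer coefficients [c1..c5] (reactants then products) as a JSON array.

Coefficients: [4, 6, 6, 6, 1]

Q: 4·6 = 24 | 6·3+6·0+6·0+1·6 = 24
G: 4·6 = 24 | 6·0+6·3+6·0+1·6 = 24
Y: 4·7 = 28 | 6·2+6·0+6·2+1·4 = 28
M: 4·1 = 4 | 6·0+6·0+6·0+1·4 = 4
Z: 4·7 = 28 | 6·4+6·0+6·0+1·4 = 28
gcd(4,6,6,6,1) = 1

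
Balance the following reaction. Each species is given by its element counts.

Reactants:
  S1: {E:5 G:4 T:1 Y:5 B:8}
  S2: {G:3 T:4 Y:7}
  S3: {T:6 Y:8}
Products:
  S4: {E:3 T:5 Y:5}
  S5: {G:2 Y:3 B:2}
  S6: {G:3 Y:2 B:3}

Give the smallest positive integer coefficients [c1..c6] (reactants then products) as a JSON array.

Coefficients: [3, 4, 1, 5, 6, 4]

E: 3·5+4·0+1·0 = 15 | 5·3+6·0+4·0 = 15
G: 3·4+4·3+1·0 = 24 | 5·0+6·2+4·3 = 24
T: 3·1+4·4+1·6 = 25 | 5·5+6·0+4·0 = 25
Y: 3·5+4·7+1·8 = 51 | 5·5+6·3+4·2 = 51
B: 3·8+4·0+1·0 = 24 | 5·0+6·2+4·3 = 24
gcd(3,4,1,5,6,4) = 1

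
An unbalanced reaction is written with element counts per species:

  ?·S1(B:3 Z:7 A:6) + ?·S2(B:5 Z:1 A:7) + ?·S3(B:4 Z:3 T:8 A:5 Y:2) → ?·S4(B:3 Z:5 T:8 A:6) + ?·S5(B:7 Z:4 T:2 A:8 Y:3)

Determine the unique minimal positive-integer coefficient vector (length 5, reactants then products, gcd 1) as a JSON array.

B: 3·3+2·5+6·4 = 43 | 5·3+4·7 = 43
Z: 3·7+2·1+6·3 = 41 | 5·5+4·4 = 41
T: 3·0+2·0+6·8 = 48 | 5·8+4·2 = 48
A: 3·6+2·7+6·5 = 62 | 5·6+4·8 = 62
Y: 3·0+2·0+6·2 = 12 | 5·0+4·3 = 12
gcd(3,2,6,5,4) = 1

Coefficients: [3, 2, 6, 5, 4]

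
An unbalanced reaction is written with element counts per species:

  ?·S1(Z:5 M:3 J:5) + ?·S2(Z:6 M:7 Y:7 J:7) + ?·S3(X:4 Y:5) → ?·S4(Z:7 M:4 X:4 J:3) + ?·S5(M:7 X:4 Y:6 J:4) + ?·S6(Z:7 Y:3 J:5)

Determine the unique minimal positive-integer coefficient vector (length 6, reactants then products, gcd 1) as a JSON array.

Coefficients: [6, 2, 5, 1, 4, 5]

Z: 6·5+2·6+5·0 = 42 | 1·7+4·0+5·7 = 42
M: 6·3+2·7+5·0 = 32 | 1·4+4·7+5·0 = 32
X: 6·0+2·0+5·4 = 20 | 1·4+4·4+5·0 = 20
Y: 6·0+2·7+5·5 = 39 | 1·0+4·6+5·3 = 39
J: 6·5+2·7+5·0 = 44 | 1·3+4·4+5·5 = 44
gcd(6,2,5,1,4,5) = 1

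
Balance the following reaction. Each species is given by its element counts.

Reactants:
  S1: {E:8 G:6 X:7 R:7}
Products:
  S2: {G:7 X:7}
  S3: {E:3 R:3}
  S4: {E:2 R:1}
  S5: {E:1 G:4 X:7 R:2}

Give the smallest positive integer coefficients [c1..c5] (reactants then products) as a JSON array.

E: 3·8 = 24 | 2·0+5·3+4·2+1·1 = 24
G: 3·6 = 18 | 2·7+5·0+4·0+1·4 = 18
X: 3·7 = 21 | 2·7+5·0+4·0+1·7 = 21
R: 3·7 = 21 | 2·0+5·3+4·1+1·2 = 21
gcd(3,2,5,4,1) = 1

Coefficients: [3, 2, 5, 4, 1]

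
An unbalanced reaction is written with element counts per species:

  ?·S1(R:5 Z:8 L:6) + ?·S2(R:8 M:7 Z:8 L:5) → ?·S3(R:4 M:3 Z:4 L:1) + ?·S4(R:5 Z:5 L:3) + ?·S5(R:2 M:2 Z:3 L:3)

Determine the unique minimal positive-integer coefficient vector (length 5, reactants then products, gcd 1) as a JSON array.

Coefficients: [2, 3, 3, 2, 6]

R: 2·5+3·8 = 34 | 3·4+2·5+6·2 = 34
M: 2·0+3·7 = 21 | 3·3+2·0+6·2 = 21
Z: 2·8+3·8 = 40 | 3·4+2·5+6·3 = 40
L: 2·6+3·5 = 27 | 3·1+2·3+6·3 = 27
gcd(2,3,3,2,6) = 1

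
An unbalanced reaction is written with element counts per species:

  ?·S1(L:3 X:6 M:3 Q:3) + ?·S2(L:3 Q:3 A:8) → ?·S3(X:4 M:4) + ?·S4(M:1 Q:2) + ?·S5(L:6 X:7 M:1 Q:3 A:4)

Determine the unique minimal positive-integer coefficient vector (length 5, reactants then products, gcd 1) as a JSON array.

Coefficients: [3, 1, 1, 3, 2]

L: 3·3+1·3 = 12 | 1·0+3·0+2·6 = 12
X: 3·6+1·0 = 18 | 1·4+3·0+2·7 = 18
M: 3·3+1·0 = 9 | 1·4+3·1+2·1 = 9
Q: 3·3+1·3 = 12 | 1·0+3·2+2·3 = 12
A: 3·0+1·8 = 8 | 1·0+3·0+2·4 = 8
gcd(3,1,1,3,2) = 1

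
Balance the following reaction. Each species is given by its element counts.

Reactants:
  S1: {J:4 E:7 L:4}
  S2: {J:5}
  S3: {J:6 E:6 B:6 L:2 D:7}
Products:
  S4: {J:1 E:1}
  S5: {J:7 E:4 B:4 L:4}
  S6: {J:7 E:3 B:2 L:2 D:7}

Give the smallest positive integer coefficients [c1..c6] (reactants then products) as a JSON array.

Coefficients: [1, 2, 1, 6, 1, 1]

J: 1·4+2·5+1·6 = 20 | 6·1+1·7+1·7 = 20
E: 1·7+2·0+1·6 = 13 | 6·1+1·4+1·3 = 13
B: 1·0+2·0+1·6 = 6 | 6·0+1·4+1·2 = 6
L: 1·4+2·0+1·2 = 6 | 6·0+1·4+1·2 = 6
D: 1·0+2·0+1·7 = 7 | 6·0+1·0+1·7 = 7
gcd(1,2,1,6,1,1) = 1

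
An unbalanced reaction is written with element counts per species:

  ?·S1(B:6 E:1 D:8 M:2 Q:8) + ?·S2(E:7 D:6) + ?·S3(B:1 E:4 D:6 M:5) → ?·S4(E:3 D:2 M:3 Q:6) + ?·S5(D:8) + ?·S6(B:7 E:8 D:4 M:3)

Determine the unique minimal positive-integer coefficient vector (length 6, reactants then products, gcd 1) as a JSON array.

Coefficients: [3, 3, 3, 4, 5, 3]

B: 3·6+3·0+3·1 = 21 | 4·0+5·0+3·7 = 21
E: 3·1+3·7+3·4 = 36 | 4·3+5·0+3·8 = 36
D: 3·8+3·6+3·6 = 60 | 4·2+5·8+3·4 = 60
M: 3·2+3·0+3·5 = 21 | 4·3+5·0+3·3 = 21
Q: 3·8+3·0+3·0 = 24 | 4·6+5·0+3·0 = 24
gcd(3,3,3,4,5,3) = 1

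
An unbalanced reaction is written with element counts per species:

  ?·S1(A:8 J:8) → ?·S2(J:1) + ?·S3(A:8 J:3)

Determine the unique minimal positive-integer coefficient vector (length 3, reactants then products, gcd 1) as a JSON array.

Coefficients: [1, 5, 1]

A: 1·8 = 8 | 5·0+1·8 = 8
J: 1·8 = 8 | 5·1+1·3 = 8
gcd(1,5,1) = 1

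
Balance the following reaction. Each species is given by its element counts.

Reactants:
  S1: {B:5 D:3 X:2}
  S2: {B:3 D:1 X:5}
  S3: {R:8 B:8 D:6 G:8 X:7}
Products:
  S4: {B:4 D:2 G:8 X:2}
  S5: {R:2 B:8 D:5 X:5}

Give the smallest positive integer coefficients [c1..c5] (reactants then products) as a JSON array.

Coefficients: [5, 1, 1, 1, 4]

R: 5·0+1·0+1·8 = 8 | 1·0+4·2 = 8
B: 5·5+1·3+1·8 = 36 | 1·4+4·8 = 36
D: 5·3+1·1+1·6 = 22 | 1·2+4·5 = 22
G: 5·0+1·0+1·8 = 8 | 1·8+4·0 = 8
X: 5·2+1·5+1·7 = 22 | 1·2+4·5 = 22
gcd(5,1,1,1,4) = 1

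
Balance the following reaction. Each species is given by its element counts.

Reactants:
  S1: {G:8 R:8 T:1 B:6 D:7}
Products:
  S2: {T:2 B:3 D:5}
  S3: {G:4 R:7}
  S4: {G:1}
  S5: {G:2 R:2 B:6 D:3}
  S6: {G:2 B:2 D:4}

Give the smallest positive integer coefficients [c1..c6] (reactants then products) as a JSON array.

G: 4·8 = 32 | 2·0+4·4+6·1+2·2+3·2 = 32
R: 4·8 = 32 | 2·0+4·7+6·0+2·2+3·0 = 32
T: 4·1 = 4 | 2·2+4·0+6·0+2·0+3·0 = 4
B: 4·6 = 24 | 2·3+4·0+6·0+2·6+3·2 = 24
D: 4·7 = 28 | 2·5+4·0+6·0+2·3+3·4 = 28
gcd(4,2,4,6,2,3) = 1

Coefficients: [4, 2, 4, 6, 2, 3]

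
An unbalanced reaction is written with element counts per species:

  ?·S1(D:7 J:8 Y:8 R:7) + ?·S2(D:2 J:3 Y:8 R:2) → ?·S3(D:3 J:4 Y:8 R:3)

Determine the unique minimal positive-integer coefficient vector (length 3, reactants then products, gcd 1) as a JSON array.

D: 1·7+4·2 = 15 | 5·3 = 15
J: 1·8+4·3 = 20 | 5·4 = 20
Y: 1·8+4·8 = 40 | 5·8 = 40
R: 1·7+4·2 = 15 | 5·3 = 15
gcd(1,4,5) = 1

Coefficients: [1, 4, 5]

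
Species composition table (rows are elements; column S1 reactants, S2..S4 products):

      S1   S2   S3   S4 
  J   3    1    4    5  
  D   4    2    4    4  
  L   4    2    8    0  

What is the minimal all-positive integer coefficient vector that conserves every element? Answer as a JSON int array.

J: 5·3 = 15 | 6·1+1·4+1·5 = 15
D: 5·4 = 20 | 6·2+1·4+1·4 = 20
L: 5·4 = 20 | 6·2+1·8+1·0 = 20
gcd(5,6,1,1) = 1

Coefficients: [5, 6, 1, 1]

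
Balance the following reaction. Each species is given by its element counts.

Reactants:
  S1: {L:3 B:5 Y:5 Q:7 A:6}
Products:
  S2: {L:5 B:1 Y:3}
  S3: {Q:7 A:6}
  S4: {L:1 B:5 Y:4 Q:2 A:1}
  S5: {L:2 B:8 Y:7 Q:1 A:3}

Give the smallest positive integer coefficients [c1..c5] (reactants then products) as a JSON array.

Coefficients: [5, 2, 4, 3, 1]

L: 5·3 = 15 | 2·5+4·0+3·1+1·2 = 15
B: 5·5 = 25 | 2·1+4·0+3·5+1·8 = 25
Y: 5·5 = 25 | 2·3+4·0+3·4+1·7 = 25
Q: 5·7 = 35 | 2·0+4·7+3·2+1·1 = 35
A: 5·6 = 30 | 2·0+4·6+3·1+1·3 = 30
gcd(5,2,4,3,1) = 1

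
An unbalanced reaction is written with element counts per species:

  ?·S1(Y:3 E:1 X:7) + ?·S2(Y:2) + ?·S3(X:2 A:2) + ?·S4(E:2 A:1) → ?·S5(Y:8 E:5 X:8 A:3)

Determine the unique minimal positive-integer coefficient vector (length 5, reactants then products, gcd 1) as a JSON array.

Coefficients: [2, 5, 1, 4, 2]

Y: 2·3+5·2+1·0+4·0 = 16 | 2·8 = 16
E: 2·1+5·0+1·0+4·2 = 10 | 2·5 = 10
X: 2·7+5·0+1·2+4·0 = 16 | 2·8 = 16
A: 2·0+5·0+1·2+4·1 = 6 | 2·3 = 6
gcd(2,5,1,4,2) = 1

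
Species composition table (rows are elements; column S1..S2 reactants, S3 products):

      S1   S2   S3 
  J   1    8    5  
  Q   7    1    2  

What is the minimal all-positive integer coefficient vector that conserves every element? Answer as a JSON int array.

J: 1·1+3·8 = 25 | 5·5 = 25
Q: 1·7+3·1 = 10 | 5·2 = 10
gcd(1,3,5) = 1

Coefficients: [1, 3, 5]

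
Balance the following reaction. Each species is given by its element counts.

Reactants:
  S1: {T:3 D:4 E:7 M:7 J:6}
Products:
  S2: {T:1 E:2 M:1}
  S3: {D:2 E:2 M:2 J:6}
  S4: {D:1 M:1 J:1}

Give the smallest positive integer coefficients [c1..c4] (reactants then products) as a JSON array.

T: 2·3 = 6 | 6·1+1·0+6·0 = 6
D: 2·4 = 8 | 6·0+1·2+6·1 = 8
E: 2·7 = 14 | 6·2+1·2+6·0 = 14
M: 2·7 = 14 | 6·1+1·2+6·1 = 14
J: 2·6 = 12 | 6·0+1·6+6·1 = 12
gcd(2,6,1,6) = 1

Coefficients: [2, 6, 1, 6]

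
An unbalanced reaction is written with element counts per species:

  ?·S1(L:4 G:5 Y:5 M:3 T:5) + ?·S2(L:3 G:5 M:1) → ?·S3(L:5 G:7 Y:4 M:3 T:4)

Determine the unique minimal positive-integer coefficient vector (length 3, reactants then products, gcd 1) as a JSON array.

L: 4·4+3·3 = 25 | 5·5 = 25
G: 4·5+3·5 = 35 | 5·7 = 35
Y: 4·5+3·0 = 20 | 5·4 = 20
M: 4·3+3·1 = 15 | 5·3 = 15
T: 4·5+3·0 = 20 | 5·4 = 20
gcd(4,3,5) = 1

Coefficients: [4, 3, 5]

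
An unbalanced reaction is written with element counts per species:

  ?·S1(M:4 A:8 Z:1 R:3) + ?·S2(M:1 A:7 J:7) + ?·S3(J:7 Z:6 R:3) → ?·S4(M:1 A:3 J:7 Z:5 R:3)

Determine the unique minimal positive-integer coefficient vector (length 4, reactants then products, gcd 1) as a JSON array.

M: 1·4+1·1+4·0 = 5 | 5·1 = 5
A: 1·8+1·7+4·0 = 15 | 5·3 = 15
J: 1·0+1·7+4·7 = 35 | 5·7 = 35
Z: 1·1+1·0+4·6 = 25 | 5·5 = 25
R: 1·3+1·0+4·3 = 15 | 5·3 = 15
gcd(1,1,4,5) = 1

Coefficients: [1, 1, 4, 5]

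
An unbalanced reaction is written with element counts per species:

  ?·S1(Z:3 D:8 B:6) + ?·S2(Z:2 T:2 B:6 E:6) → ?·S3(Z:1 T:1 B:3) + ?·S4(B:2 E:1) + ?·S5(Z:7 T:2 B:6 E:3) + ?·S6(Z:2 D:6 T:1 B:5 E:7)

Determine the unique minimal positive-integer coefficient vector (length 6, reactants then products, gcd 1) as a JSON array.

Coefficients: [3, 6, 6, 5, 1, 4]

Z: 3·3+6·2 = 21 | 6·1+5·0+1·7+4·2 = 21
D: 3·8+6·0 = 24 | 6·0+5·0+1·0+4·6 = 24
T: 3·0+6·2 = 12 | 6·1+5·0+1·2+4·1 = 12
B: 3·6+6·6 = 54 | 6·3+5·2+1·6+4·5 = 54
E: 3·0+6·6 = 36 | 6·0+5·1+1·3+4·7 = 36
gcd(3,6,6,5,1,4) = 1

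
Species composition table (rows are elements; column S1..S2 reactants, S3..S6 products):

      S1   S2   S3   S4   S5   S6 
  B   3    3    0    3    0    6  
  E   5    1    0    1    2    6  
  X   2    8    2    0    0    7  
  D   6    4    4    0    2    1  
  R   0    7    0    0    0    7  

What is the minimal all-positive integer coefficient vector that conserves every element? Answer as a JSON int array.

Coefficients: [5, 2, 6, 3, 6, 2]

B: 5·3+2·3 = 21 | 6·0+3·3+6·0+2·6 = 21
E: 5·5+2·1 = 27 | 6·0+3·1+6·2+2·6 = 27
X: 5·2+2·8 = 26 | 6·2+3·0+6·0+2·7 = 26
D: 5·6+2·4 = 38 | 6·4+3·0+6·2+2·1 = 38
R: 5·0+2·7 = 14 | 6·0+3·0+6·0+2·7 = 14
gcd(5,2,6,3,6,2) = 1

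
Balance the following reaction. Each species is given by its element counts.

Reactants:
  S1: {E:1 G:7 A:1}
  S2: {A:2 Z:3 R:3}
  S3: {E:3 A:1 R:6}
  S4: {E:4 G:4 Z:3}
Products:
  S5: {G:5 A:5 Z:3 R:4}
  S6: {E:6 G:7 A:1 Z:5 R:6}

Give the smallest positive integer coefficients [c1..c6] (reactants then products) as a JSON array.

E: 4·1+6·0+2·3+2·4 = 18 | 3·0+3·6 = 18
G: 4·7+6·0+2·0+2·4 = 36 | 3·5+3·7 = 36
A: 4·1+6·2+2·1+2·0 = 18 | 3·5+3·1 = 18
Z: 4·0+6·3+2·0+2·3 = 24 | 3·3+3·5 = 24
R: 4·0+6·3+2·6+2·0 = 30 | 3·4+3·6 = 30
gcd(4,6,2,2,3,3) = 1

Coefficients: [4, 6, 2, 2, 3, 3]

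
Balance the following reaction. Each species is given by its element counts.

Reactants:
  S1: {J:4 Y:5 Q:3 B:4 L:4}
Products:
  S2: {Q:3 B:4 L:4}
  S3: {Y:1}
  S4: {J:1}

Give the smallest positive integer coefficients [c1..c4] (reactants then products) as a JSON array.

J: 1·4 = 4 | 1·0+5·0+4·1 = 4
Y: 1·5 = 5 | 1·0+5·1+4·0 = 5
Q: 1·3 = 3 | 1·3+5·0+4·0 = 3
B: 1·4 = 4 | 1·4+5·0+4·0 = 4
L: 1·4 = 4 | 1·4+5·0+4·0 = 4
gcd(1,1,5,4) = 1

Coefficients: [1, 1, 5, 4]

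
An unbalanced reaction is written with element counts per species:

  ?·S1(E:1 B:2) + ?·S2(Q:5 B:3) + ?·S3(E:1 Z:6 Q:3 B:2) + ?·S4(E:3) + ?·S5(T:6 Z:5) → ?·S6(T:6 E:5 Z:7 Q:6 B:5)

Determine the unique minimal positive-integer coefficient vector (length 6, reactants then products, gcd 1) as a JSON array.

Coefficients: [2, 3, 1, 4, 3, 3]

T: 2·0+3·0+1·0+4·0+3·6 = 18 | 3·6 = 18
E: 2·1+3·0+1·1+4·3+3·0 = 15 | 3·5 = 15
Z: 2·0+3·0+1·6+4·0+3·5 = 21 | 3·7 = 21
Q: 2·0+3·5+1·3+4·0+3·0 = 18 | 3·6 = 18
B: 2·2+3·3+1·2+4·0+3·0 = 15 | 3·5 = 15
gcd(2,3,1,4,3,3) = 1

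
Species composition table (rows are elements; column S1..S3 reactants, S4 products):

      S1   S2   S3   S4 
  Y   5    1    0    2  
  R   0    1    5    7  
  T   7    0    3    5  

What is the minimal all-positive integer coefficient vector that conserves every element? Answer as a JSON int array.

Coefficients: [1, 5, 6, 5]

Y: 1·5+5·1+6·0 = 10 | 5·2 = 10
R: 1·0+5·1+6·5 = 35 | 5·7 = 35
T: 1·7+5·0+6·3 = 25 | 5·5 = 25
gcd(1,5,6,5) = 1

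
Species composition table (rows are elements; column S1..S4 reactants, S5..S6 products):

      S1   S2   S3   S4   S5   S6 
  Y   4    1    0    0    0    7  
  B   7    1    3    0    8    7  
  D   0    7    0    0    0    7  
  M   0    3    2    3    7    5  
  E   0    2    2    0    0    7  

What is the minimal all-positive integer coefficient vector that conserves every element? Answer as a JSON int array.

Y: 3·4+2·1+5·0+5·0 = 14 | 3·0+2·7 = 14
B: 3·7+2·1+5·3+5·0 = 38 | 3·8+2·7 = 38
D: 3·0+2·7+5·0+5·0 = 14 | 3·0+2·7 = 14
M: 3·0+2·3+5·2+5·3 = 31 | 3·7+2·5 = 31
E: 3·0+2·2+5·2+5·0 = 14 | 3·0+2·7 = 14
gcd(3,2,5,5,3,2) = 1

Coefficients: [3, 2, 5, 5, 3, 2]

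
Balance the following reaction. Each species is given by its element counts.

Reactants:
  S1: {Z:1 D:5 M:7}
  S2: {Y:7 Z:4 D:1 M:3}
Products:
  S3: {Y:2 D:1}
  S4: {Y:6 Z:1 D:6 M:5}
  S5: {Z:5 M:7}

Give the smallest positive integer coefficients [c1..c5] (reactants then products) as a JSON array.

Coefficients: [6, 6, 6, 5, 5]

Y: 6·0+6·7 = 42 | 6·2+5·6+5·0 = 42
Z: 6·1+6·4 = 30 | 6·0+5·1+5·5 = 30
D: 6·5+6·1 = 36 | 6·1+5·6+5·0 = 36
M: 6·7+6·3 = 60 | 6·0+5·5+5·7 = 60
gcd(6,6,6,5,5) = 1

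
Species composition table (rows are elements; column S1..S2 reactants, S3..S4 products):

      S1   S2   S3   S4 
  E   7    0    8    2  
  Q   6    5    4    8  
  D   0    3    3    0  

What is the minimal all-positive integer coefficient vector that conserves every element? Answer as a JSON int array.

Coefficients: [6, 4, 4, 5]

E: 6·7+4·0 = 42 | 4·8+5·2 = 42
Q: 6·6+4·5 = 56 | 4·4+5·8 = 56
D: 6·0+4·3 = 12 | 4·3+5·0 = 12
gcd(6,4,4,5) = 1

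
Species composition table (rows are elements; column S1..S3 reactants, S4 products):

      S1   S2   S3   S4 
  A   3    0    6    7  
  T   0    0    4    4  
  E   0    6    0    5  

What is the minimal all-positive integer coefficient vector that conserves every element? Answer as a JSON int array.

Coefficients: [2, 5, 6, 6]

A: 2·3+5·0+6·6 = 42 | 6·7 = 42
T: 2·0+5·0+6·4 = 24 | 6·4 = 24
E: 2·0+5·6+6·0 = 30 | 6·5 = 30
gcd(2,5,6,6) = 1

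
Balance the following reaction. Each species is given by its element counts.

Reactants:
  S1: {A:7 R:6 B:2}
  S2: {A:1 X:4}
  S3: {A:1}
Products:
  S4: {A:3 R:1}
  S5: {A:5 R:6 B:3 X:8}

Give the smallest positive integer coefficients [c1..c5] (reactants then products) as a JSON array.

Coefficients: [3, 4, 3, 6, 2]

A: 3·7+4·1+3·1 = 28 | 6·3+2·5 = 28
R: 3·6+4·0+3·0 = 18 | 6·1+2·6 = 18
B: 3·2+4·0+3·0 = 6 | 6·0+2·3 = 6
X: 3·0+4·4+3·0 = 16 | 6·0+2·8 = 16
gcd(3,4,3,6,2) = 1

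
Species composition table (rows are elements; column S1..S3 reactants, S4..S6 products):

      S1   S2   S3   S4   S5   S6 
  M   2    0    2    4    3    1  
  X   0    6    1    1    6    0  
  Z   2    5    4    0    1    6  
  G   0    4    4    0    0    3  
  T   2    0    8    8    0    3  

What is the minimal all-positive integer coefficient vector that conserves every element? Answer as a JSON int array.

M: 6·2+2·0+1·2 = 14 | 1·4+2·3+4·1 = 14
X: 6·0+2·6+1·1 = 13 | 1·1+2·6+4·0 = 13
Z: 6·2+2·5+1·4 = 26 | 1·0+2·1+4·6 = 26
G: 6·0+2·4+1·4 = 12 | 1·0+2·0+4·3 = 12
T: 6·2+2·0+1·8 = 20 | 1·8+2·0+4·3 = 20
gcd(6,2,1,1,2,4) = 1

Coefficients: [6, 2, 1, 1, 2, 4]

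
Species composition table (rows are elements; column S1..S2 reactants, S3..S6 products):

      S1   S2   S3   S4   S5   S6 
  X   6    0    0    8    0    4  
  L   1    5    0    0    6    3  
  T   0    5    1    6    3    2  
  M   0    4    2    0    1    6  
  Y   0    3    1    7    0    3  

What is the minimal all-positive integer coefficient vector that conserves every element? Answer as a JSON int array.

X: 2·6+5·0 = 12 | 5·0+1·8+4·0+1·4 = 12
L: 2·1+5·5 = 27 | 5·0+1·0+4·6+1·3 = 27
T: 2·0+5·5 = 25 | 5·1+1·6+4·3+1·2 = 25
M: 2·0+5·4 = 20 | 5·2+1·0+4·1+1·6 = 20
Y: 2·0+5·3 = 15 | 5·1+1·7+4·0+1·3 = 15
gcd(2,5,5,1,4,1) = 1

Coefficients: [2, 5, 5, 1, 4, 1]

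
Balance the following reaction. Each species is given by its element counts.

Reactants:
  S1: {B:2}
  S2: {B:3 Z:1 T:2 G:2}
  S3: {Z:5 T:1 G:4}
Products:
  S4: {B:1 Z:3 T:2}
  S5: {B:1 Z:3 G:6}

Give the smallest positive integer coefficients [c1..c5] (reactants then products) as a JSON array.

B: 1·2+3·3+6·0 = 11 | 6·1+5·1 = 11
Z: 1·0+3·1+6·5 = 33 | 6·3+5·3 = 33
T: 1·0+3·2+6·1 = 12 | 6·2+5·0 = 12
G: 1·0+3·2+6·4 = 30 | 6·0+5·6 = 30
gcd(1,3,6,6,5) = 1

Coefficients: [1, 3, 6, 6, 5]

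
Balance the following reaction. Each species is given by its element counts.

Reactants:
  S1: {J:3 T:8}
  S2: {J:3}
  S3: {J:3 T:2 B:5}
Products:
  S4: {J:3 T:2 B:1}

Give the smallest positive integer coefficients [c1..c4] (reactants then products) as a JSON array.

Coefficients: [1, 3, 1, 5]

J: 1·3+3·3+1·3 = 15 | 5·3 = 15
T: 1·8+3·0+1·2 = 10 | 5·2 = 10
B: 1·0+3·0+1·5 = 5 | 5·1 = 5
gcd(1,3,1,5) = 1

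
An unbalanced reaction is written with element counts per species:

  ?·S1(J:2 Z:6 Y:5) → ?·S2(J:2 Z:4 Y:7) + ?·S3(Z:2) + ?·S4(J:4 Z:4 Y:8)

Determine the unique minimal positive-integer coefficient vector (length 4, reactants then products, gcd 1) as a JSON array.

Coefficients: [3, 1, 5, 1]

J: 3·2 = 6 | 1·2+5·0+1·4 = 6
Z: 3·6 = 18 | 1·4+5·2+1·4 = 18
Y: 3·5 = 15 | 1·7+5·0+1·8 = 15
gcd(3,1,5,1) = 1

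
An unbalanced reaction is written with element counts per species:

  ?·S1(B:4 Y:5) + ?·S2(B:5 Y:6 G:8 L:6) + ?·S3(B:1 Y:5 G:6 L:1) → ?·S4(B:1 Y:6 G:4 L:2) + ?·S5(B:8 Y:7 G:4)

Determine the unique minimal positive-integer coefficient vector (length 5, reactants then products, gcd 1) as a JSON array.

Coefficients: [5, 1, 4, 5, 3]

B: 5·4+1·5+4·1 = 29 | 5·1+3·8 = 29
Y: 5·5+1·6+4·5 = 51 | 5·6+3·7 = 51
G: 5·0+1·8+4·6 = 32 | 5·4+3·4 = 32
L: 5·0+1·6+4·1 = 10 | 5·2+3·0 = 10
gcd(5,1,4,5,3) = 1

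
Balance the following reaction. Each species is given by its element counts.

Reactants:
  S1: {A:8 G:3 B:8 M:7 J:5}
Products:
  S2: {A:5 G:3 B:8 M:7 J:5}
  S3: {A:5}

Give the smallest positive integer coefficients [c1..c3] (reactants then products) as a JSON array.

A: 5·8 = 40 | 5·5+3·5 = 40
G: 5·3 = 15 | 5·3+3·0 = 15
B: 5·8 = 40 | 5·8+3·0 = 40
M: 5·7 = 35 | 5·7+3·0 = 35
J: 5·5 = 25 | 5·5+3·0 = 25
gcd(5,5,3) = 1

Coefficients: [5, 5, 3]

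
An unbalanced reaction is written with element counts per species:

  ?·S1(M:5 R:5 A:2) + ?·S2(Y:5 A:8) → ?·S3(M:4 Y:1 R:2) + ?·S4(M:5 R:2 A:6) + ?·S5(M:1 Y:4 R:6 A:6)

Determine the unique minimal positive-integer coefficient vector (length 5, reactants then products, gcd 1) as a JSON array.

M: 2·5+1·0 = 10 | 1·4+1·5+1·1 = 10
Y: 2·0+1·5 = 5 | 1·1+1·0+1·4 = 5
R: 2·5+1·0 = 10 | 1·2+1·2+1·6 = 10
A: 2·2+1·8 = 12 | 1·0+1·6+1·6 = 12
gcd(2,1,1,1,1) = 1

Coefficients: [2, 1, 1, 1, 1]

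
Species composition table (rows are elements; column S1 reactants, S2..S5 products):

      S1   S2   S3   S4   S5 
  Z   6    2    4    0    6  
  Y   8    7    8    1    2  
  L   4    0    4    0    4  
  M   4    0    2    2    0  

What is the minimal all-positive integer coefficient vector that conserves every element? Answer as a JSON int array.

Z: 3·6 = 18 | 1·2+1·4+5·0+2·6 = 18
Y: 3·8 = 24 | 1·7+1·8+5·1+2·2 = 24
L: 3·4 = 12 | 1·0+1·4+5·0+2·4 = 12
M: 3·4 = 12 | 1·0+1·2+5·2+2·0 = 12
gcd(3,1,1,5,2) = 1

Coefficients: [3, 1, 1, 5, 2]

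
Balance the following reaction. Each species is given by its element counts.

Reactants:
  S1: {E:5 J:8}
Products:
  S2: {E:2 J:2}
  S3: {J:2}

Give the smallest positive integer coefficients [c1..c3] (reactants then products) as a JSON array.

Coefficients: [2, 5, 3]

E: 2·5 = 10 | 5·2+3·0 = 10
J: 2·8 = 16 | 5·2+3·2 = 16
gcd(2,5,3) = 1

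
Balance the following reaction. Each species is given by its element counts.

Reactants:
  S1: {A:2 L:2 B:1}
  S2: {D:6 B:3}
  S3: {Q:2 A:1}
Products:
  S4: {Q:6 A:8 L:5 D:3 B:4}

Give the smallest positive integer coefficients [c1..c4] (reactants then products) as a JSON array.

Q: 5·0+1·0+6·2 = 12 | 2·6 = 12
A: 5·2+1·0+6·1 = 16 | 2·8 = 16
L: 5·2+1·0+6·0 = 10 | 2·5 = 10
D: 5·0+1·6+6·0 = 6 | 2·3 = 6
B: 5·1+1·3+6·0 = 8 | 2·4 = 8
gcd(5,1,6,2) = 1

Coefficients: [5, 1, 6, 2]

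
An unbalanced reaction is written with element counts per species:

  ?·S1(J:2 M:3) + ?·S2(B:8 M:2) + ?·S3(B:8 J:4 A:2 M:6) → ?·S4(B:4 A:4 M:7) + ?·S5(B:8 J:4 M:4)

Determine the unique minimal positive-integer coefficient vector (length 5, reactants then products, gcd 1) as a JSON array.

B: 2·0+2·8+4·8 = 48 | 2·4+5·8 = 48
J: 2·2+2·0+4·4 = 20 | 2·0+5·4 = 20
A: 2·0+2·0+4·2 = 8 | 2·4+5·0 = 8
M: 2·3+2·2+4·6 = 34 | 2·7+5·4 = 34
gcd(2,2,4,2,5) = 1

Coefficients: [2, 2, 4, 2, 5]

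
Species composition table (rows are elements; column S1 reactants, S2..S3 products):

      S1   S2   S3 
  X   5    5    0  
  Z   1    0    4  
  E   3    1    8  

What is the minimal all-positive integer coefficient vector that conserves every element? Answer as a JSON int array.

Coefficients: [4, 4, 1]

X: 4·5 = 20 | 4·5+1·0 = 20
Z: 4·1 = 4 | 4·0+1·4 = 4
E: 4·3 = 12 | 4·1+1·8 = 12
gcd(4,4,1) = 1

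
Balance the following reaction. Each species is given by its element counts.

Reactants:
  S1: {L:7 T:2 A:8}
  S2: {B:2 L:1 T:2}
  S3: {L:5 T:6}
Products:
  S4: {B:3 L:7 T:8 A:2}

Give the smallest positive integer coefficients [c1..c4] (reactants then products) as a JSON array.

Coefficients: [1, 6, 3, 4]

B: 1·0+6·2+3·0 = 12 | 4·3 = 12
L: 1·7+6·1+3·5 = 28 | 4·7 = 28
T: 1·2+6·2+3·6 = 32 | 4·8 = 32
A: 1·8+6·0+3·0 = 8 | 4·2 = 8
gcd(1,6,3,4) = 1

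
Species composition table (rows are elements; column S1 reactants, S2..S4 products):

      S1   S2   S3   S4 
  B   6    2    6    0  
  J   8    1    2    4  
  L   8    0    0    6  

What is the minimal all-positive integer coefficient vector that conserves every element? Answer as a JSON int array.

B: 3·6 = 18 | 6·2+1·6+4·0 = 18
J: 3·8 = 24 | 6·1+1·2+4·4 = 24
L: 3·8 = 24 | 6·0+1·0+4·6 = 24
gcd(3,6,1,4) = 1

Coefficients: [3, 6, 1, 4]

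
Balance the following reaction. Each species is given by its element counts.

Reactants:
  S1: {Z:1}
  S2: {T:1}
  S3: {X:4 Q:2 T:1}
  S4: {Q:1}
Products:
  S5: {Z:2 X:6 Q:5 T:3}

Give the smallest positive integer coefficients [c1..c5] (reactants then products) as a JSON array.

Z: 4·1+3·0+3·0+4·0 = 4 | 2·2 = 4
X: 4·0+3·0+3·4+4·0 = 12 | 2·6 = 12
Q: 4·0+3·0+3·2+4·1 = 10 | 2·5 = 10
T: 4·0+3·1+3·1+4·0 = 6 | 2·3 = 6
gcd(4,3,3,4,2) = 1

Coefficients: [4, 3, 3, 4, 2]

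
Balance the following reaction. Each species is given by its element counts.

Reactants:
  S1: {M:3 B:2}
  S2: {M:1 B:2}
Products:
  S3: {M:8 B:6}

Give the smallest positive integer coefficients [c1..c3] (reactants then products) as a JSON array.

Coefficients: [5, 1, 2]

M: 5·3+1·1 = 16 | 2·8 = 16
B: 5·2+1·2 = 12 | 2·6 = 12
gcd(5,1,2) = 1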